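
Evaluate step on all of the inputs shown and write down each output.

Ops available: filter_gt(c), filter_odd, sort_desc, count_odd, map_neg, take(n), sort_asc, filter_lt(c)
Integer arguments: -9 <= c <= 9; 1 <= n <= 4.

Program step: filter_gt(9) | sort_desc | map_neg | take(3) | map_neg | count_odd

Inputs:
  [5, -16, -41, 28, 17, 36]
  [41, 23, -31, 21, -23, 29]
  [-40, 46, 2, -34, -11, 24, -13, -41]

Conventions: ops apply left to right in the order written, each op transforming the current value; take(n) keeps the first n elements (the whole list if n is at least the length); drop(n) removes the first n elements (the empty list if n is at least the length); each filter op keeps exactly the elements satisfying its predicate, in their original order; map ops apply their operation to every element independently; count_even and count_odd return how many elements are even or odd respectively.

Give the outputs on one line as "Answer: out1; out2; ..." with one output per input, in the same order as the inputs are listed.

1; 3; 0

Execution, op by op:
  [5, -16, -41, 28, 17, 36] -> [28, 17, 36] -> [36, 28, 17] -> [-36, -28, -17] -> [-36, -28, -17] -> [36, 28, 17] -> 1
  [41, 23, -31, 21, -23, 29] -> [41, 23, 21, 29] -> [41, 29, 23, 21] -> [-41, -29, -23, -21] -> [-41, -29, -23] -> [41, 29, 23] -> 3
  [-40, 46, 2, -34, -11, 24, -13, -41] -> [46, 24] -> [46, 24] -> [-46, -24] -> [-46, -24] -> [46, 24] -> 0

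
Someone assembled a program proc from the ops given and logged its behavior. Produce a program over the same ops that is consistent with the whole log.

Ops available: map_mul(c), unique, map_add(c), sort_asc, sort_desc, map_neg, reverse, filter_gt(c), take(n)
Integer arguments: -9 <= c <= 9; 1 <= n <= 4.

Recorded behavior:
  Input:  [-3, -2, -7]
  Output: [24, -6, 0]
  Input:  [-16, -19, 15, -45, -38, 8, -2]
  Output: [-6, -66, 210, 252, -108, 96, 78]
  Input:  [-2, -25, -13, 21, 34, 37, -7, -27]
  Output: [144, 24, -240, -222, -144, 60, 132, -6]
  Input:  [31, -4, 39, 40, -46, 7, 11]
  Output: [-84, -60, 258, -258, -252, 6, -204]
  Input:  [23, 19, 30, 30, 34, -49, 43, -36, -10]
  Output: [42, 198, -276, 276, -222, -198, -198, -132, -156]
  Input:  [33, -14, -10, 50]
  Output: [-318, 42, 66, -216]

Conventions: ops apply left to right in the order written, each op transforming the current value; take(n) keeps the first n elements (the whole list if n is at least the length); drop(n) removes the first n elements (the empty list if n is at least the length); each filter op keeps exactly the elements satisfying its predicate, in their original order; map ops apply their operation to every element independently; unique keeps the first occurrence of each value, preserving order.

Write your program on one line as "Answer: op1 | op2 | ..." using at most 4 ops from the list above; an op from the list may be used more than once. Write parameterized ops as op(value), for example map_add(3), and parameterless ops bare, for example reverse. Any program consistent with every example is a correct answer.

map_neg | reverse | map_add(-3) | map_mul(6)

Check, running the answer program on each example:
  [-3, -2, -7] -> [3, 2, 7] -> [7, 2, 3] -> [4, -1, 0] -> [24, -6, 0]
  [-16, -19, 15, -45, -38, 8, -2] -> [16, 19, -15, 45, 38, -8, 2] -> [2, -8, 38, 45, -15, 19, 16] -> [-1, -11, 35, 42, -18, 16, 13] -> [-6, -66, 210, 252, -108, 96, 78]
  [-2, -25, -13, 21, 34, 37, -7, -27] -> [2, 25, 13, -21, -34, -37, 7, 27] -> [27, 7, -37, -34, -21, 13, 25, 2] -> [24, 4, -40, -37, -24, 10, 22, -1] -> [144, 24, -240, -222, -144, 60, 132, -6]
  [31, -4, 39, 40, -46, 7, 11] -> [-31, 4, -39, -40, 46, -7, -11] -> [-11, -7, 46, -40, -39, 4, -31] -> [-14, -10, 43, -43, -42, 1, -34] -> [-84, -60, 258, -258, -252, 6, -204]
  [23, 19, 30, 30, 34, -49, 43, -36, -10] -> [-23, -19, -30, -30, -34, 49, -43, 36, 10] -> [10, 36, -43, 49, -34, -30, -30, -19, -23] -> [7, 33, -46, 46, -37, -33, -33, -22, -26] -> [42, 198, -276, 276, -222, -198, -198, -132, -156]
  [33, -14, -10, 50] -> [-33, 14, 10, -50] -> [-50, 10, 14, -33] -> [-53, 7, 11, -36] -> [-318, 42, 66, -216]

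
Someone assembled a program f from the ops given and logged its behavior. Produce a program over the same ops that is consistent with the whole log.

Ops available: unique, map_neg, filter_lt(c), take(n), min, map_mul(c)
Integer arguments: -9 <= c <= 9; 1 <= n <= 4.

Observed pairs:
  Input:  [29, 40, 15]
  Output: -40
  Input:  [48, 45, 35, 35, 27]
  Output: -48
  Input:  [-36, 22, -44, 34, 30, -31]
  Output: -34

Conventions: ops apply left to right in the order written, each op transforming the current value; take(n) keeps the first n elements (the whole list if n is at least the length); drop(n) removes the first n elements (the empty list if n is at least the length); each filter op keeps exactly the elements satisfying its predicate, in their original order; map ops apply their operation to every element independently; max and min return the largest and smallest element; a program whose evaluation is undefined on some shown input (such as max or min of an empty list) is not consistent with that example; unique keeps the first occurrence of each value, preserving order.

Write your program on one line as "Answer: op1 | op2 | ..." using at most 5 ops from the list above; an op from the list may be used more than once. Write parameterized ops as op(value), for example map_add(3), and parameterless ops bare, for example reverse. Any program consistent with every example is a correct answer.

take(4) | unique | map_neg | min

Check, running the answer program on each example:
  [29, 40, 15] -> [29, 40, 15] -> [29, 40, 15] -> [-29, -40, -15] -> -40
  [48, 45, 35, 35, 27] -> [48, 45, 35, 35] -> [48, 45, 35] -> [-48, -45, -35] -> -48
  [-36, 22, -44, 34, 30, -31] -> [-36, 22, -44, 34] -> [-36, 22, -44, 34] -> [36, -22, 44, -34] -> -34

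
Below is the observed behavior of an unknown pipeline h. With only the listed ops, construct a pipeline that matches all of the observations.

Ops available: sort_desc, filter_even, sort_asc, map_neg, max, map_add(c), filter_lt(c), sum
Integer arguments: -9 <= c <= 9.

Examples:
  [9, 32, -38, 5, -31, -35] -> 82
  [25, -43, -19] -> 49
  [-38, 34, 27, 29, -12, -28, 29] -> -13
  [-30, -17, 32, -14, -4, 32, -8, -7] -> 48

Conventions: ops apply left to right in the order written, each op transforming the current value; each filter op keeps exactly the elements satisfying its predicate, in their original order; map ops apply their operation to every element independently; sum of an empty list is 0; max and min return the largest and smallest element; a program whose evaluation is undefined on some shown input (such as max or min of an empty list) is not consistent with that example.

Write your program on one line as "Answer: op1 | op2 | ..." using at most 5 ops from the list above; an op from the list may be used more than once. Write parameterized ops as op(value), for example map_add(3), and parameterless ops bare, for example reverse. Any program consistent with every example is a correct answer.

sort_asc | map_add(-4) | map_neg | sum

Check, running the answer program on each example:
  [9, 32, -38, 5, -31, -35] -> [-38, -35, -31, 5, 9, 32] -> [-42, -39, -35, 1, 5, 28] -> [42, 39, 35, -1, -5, -28] -> 82
  [25, -43, -19] -> [-43, -19, 25] -> [-47, -23, 21] -> [47, 23, -21] -> 49
  [-38, 34, 27, 29, -12, -28, 29] -> [-38, -28, -12, 27, 29, 29, 34] -> [-42, -32, -16, 23, 25, 25, 30] -> [42, 32, 16, -23, -25, -25, -30] -> -13
  [-30, -17, 32, -14, -4, 32, -8, -7] -> [-30, -17, -14, -8, -7, -4, 32, 32] -> [-34, -21, -18, -12, -11, -8, 28, 28] -> [34, 21, 18, 12, 11, 8, -28, -28] -> 48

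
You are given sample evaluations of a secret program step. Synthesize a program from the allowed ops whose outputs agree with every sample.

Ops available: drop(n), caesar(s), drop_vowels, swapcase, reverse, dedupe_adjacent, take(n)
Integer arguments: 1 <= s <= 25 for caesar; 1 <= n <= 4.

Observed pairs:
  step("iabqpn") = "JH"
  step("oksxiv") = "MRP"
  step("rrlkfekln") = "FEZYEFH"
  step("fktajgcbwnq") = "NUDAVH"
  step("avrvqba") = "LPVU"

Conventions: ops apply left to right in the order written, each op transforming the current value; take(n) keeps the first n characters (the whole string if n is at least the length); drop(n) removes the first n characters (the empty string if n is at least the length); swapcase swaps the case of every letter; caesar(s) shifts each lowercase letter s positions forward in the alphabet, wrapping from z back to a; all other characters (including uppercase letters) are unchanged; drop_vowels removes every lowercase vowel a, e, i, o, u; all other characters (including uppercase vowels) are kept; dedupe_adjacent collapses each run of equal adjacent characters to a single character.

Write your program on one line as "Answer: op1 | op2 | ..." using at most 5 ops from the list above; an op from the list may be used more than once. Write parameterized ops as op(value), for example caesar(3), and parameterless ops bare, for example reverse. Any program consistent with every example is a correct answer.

caesar(18) | drop_vowels | caesar(2) | swapcase | drop(2)

Check, running the answer program on each example:
  "iabqpn" -> "astihf" -> "sthf" -> "uvjh" -> "UVJH" -> "JH"
  "oksxiv" -> "gckpan" -> "gckpn" -> "iemrp" -> "IEMRP" -> "MRP"
  "rrlkfekln" -> "jjdcxwcdf" -> "jjdcxwcdf" -> "llfezyefh" -> "LLFEZYEFH" -> "FEZYEFH"
  "fktajgcbwnq" -> "xclsbyutofi" -> "xclsbytf" -> "zenudavh" -> "ZENUDAVH" -> "NUDAVH"
  "avrvqba" -> "snjnits" -> "snjnts" -> "uplpvu" -> "UPLPVU" -> "LPVU"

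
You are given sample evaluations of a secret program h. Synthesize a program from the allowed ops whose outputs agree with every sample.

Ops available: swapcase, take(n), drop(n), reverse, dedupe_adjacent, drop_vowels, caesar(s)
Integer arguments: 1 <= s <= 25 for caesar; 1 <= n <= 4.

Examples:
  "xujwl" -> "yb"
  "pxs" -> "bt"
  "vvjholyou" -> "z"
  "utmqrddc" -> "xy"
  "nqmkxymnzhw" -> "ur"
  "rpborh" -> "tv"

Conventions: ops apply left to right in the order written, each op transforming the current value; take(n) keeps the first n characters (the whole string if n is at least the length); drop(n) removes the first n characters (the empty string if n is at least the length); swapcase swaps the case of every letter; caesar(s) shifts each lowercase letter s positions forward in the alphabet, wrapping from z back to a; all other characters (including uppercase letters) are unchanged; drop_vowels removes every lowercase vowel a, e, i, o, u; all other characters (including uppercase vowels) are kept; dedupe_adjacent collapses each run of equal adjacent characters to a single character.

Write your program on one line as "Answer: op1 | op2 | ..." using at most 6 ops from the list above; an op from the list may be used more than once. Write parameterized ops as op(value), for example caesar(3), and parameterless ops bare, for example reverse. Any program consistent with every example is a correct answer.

take(2) | caesar(2) | dedupe_adjacent | caesar(2) | reverse

Check, running the answer program on each example:
  "xujwl" -> "xu" -> "zw" -> "zw" -> "by" -> "yb"
  "pxs" -> "px" -> "rz" -> "rz" -> "tb" -> "bt"
  "vvjholyou" -> "vv" -> "xx" -> "x" -> "z" -> "z"
  "utmqrddc" -> "ut" -> "wv" -> "wv" -> "yx" -> "xy"
  "nqmkxymnzhw" -> "nq" -> "ps" -> "ps" -> "ru" -> "ur"
  "rpborh" -> "rp" -> "tr" -> "tr" -> "vt" -> "tv"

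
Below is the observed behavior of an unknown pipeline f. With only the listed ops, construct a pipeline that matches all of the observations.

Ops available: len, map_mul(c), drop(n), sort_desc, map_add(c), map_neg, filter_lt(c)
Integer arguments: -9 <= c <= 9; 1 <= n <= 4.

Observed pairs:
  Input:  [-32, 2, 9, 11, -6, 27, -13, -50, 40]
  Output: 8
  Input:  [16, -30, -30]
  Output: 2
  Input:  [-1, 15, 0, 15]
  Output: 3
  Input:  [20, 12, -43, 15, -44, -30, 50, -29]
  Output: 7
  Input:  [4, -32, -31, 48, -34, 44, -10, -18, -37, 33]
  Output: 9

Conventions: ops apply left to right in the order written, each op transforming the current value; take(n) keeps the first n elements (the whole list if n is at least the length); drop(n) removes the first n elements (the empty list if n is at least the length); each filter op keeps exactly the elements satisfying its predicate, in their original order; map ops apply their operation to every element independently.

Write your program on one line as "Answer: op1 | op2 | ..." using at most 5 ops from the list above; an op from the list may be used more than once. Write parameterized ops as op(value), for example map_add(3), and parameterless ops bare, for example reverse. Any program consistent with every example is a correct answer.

sort_desc | map_mul(9) | map_neg | drop(1) | len

Check, running the answer program on each example:
  [-32, 2, 9, 11, -6, 27, -13, -50, 40] -> [40, 27, 11, 9, 2, -6, -13, -32, -50] -> [360, 243, 99, 81, 18, -54, -117, -288, -450] -> [-360, -243, -99, -81, -18, 54, 117, 288, 450] -> [-243, -99, -81, -18, 54, 117, 288, 450] -> 8
  [16, -30, -30] -> [16, -30, -30] -> [144, -270, -270] -> [-144, 270, 270] -> [270, 270] -> 2
  [-1, 15, 0, 15] -> [15, 15, 0, -1] -> [135, 135, 0, -9] -> [-135, -135, 0, 9] -> [-135, 0, 9] -> 3
  [20, 12, -43, 15, -44, -30, 50, -29] -> [50, 20, 15, 12, -29, -30, -43, -44] -> [450, 180, 135, 108, -261, -270, -387, -396] -> [-450, -180, -135, -108, 261, 270, 387, 396] -> [-180, -135, -108, 261, 270, 387, 396] -> 7
  [4, -32, -31, 48, -34, 44, -10, -18, -37, 33] -> [48, 44, 33, 4, -10, -18, -31, -32, -34, -37] -> [432, 396, 297, 36, -90, -162, -279, -288, -306, -333] -> [-432, -396, -297, -36, 90, 162, 279, 288, 306, 333] -> [-396, -297, -36, 90, 162, 279, 288, 306, 333] -> 9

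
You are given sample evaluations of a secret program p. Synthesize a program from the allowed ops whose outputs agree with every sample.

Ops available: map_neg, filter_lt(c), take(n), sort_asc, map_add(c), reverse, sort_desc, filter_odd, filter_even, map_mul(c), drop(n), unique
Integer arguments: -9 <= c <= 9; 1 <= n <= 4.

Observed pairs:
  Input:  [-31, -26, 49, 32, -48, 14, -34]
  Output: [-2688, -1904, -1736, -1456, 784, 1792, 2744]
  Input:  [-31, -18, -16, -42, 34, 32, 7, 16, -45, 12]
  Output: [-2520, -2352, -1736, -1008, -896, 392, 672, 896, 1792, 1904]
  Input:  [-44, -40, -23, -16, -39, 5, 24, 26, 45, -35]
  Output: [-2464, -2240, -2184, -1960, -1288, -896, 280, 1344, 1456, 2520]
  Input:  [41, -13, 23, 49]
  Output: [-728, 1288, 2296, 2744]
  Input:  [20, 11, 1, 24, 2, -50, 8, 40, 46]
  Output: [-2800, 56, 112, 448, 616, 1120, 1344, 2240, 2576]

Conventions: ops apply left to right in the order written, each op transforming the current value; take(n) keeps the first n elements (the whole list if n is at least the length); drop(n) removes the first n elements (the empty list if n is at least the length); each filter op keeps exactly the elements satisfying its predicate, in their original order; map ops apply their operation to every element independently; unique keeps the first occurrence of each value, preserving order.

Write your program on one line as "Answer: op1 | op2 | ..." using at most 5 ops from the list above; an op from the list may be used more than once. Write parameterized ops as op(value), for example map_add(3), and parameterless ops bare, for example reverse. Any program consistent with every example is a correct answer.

sort_desc | map_mul(7) | map_mul(8) | sort_asc

Check, running the answer program on each example:
  [-31, -26, 49, 32, -48, 14, -34] -> [49, 32, 14, -26, -31, -34, -48] -> [343, 224, 98, -182, -217, -238, -336] -> [2744, 1792, 784, -1456, -1736, -1904, -2688] -> [-2688, -1904, -1736, -1456, 784, 1792, 2744]
  [-31, -18, -16, -42, 34, 32, 7, 16, -45, 12] -> [34, 32, 16, 12, 7, -16, -18, -31, -42, -45] -> [238, 224, 112, 84, 49, -112, -126, -217, -294, -315] -> [1904, 1792, 896, 672, 392, -896, -1008, -1736, -2352, -2520] -> [-2520, -2352, -1736, -1008, -896, 392, 672, 896, 1792, 1904]
  [-44, -40, -23, -16, -39, 5, 24, 26, 45, -35] -> [45, 26, 24, 5, -16, -23, -35, -39, -40, -44] -> [315, 182, 168, 35, -112, -161, -245, -273, -280, -308] -> [2520, 1456, 1344, 280, -896, -1288, -1960, -2184, -2240, -2464] -> [-2464, -2240, -2184, -1960, -1288, -896, 280, 1344, 1456, 2520]
  [41, -13, 23, 49] -> [49, 41, 23, -13] -> [343, 287, 161, -91] -> [2744, 2296, 1288, -728] -> [-728, 1288, 2296, 2744]
  [20, 11, 1, 24, 2, -50, 8, 40, 46] -> [46, 40, 24, 20, 11, 8, 2, 1, -50] -> [322, 280, 168, 140, 77, 56, 14, 7, -350] -> [2576, 2240, 1344, 1120, 616, 448, 112, 56, -2800] -> [-2800, 56, 112, 448, 616, 1120, 1344, 2240, 2576]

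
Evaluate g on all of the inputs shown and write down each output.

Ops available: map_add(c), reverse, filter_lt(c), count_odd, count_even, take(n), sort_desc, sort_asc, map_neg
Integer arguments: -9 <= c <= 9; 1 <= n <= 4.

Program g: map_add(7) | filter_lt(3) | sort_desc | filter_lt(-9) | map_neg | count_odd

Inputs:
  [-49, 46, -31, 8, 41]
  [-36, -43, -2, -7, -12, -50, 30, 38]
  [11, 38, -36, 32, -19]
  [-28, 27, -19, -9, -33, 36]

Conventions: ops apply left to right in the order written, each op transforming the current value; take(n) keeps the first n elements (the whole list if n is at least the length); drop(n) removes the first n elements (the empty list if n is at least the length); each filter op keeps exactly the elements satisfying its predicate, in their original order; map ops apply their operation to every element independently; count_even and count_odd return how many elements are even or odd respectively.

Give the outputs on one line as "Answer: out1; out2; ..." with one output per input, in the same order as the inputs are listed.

Execution, op by op:
  [-49, 46, -31, 8, 41] -> [-42, 53, -24, 15, 48] -> [-42, -24] -> [-24, -42] -> [-24, -42] -> [24, 42] -> 0
  [-36, -43, -2, -7, -12, -50, 30, 38] -> [-29, -36, 5, 0, -5, -43, 37, 45] -> [-29, -36, 0, -5, -43] -> [0, -5, -29, -36, -43] -> [-29, -36, -43] -> [29, 36, 43] -> 2
  [11, 38, -36, 32, -19] -> [18, 45, -29, 39, -12] -> [-29, -12] -> [-12, -29] -> [-12, -29] -> [12, 29] -> 1
  [-28, 27, -19, -9, -33, 36] -> [-21, 34, -12, -2, -26, 43] -> [-21, -12, -2, -26] -> [-2, -12, -21, -26] -> [-12, -21, -26] -> [12, 21, 26] -> 1

0; 2; 1; 1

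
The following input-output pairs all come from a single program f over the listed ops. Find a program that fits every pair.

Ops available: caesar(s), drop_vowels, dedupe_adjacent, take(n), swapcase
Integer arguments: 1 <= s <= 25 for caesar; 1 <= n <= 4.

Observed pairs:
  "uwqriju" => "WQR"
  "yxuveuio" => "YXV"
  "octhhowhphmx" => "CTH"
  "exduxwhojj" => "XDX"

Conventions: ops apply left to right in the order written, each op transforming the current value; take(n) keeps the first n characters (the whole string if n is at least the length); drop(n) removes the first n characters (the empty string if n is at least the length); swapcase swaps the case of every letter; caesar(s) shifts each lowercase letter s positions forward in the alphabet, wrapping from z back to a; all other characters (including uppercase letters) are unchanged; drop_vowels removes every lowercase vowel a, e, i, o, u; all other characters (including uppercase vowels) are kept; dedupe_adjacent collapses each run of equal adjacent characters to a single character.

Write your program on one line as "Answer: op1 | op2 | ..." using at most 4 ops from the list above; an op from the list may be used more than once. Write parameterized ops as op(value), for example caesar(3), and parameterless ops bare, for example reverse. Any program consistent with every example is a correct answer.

drop_vowels | swapcase | take(3)

Check, running the answer program on each example:
  "uwqriju" -> "wqrj" -> "WQRJ" -> "WQR"
  "yxuveuio" -> "yxv" -> "YXV" -> "YXV"
  "octhhowhphmx" -> "cthhwhphmx" -> "CTHHWHPHMX" -> "CTH"
  "exduxwhojj" -> "xdxwhjj" -> "XDXWHJJ" -> "XDX"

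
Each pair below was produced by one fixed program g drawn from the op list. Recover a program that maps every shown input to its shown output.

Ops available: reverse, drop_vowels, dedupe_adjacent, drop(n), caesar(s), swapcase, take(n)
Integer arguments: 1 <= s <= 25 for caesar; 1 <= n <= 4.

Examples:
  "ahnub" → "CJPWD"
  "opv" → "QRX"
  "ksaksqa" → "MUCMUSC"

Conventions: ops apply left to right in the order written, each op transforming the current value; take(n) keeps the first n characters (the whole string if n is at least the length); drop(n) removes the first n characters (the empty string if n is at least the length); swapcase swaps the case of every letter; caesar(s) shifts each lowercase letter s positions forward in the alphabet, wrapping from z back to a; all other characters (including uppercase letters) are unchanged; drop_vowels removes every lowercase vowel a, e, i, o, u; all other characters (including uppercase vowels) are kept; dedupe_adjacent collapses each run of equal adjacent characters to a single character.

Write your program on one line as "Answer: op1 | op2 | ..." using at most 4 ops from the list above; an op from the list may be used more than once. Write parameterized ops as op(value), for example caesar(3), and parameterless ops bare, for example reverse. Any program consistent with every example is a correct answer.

caesar(12) | caesar(16) | swapcase

Check, running the answer program on each example:
  "ahnub" -> "mtzgn" -> "cjpwd" -> "CJPWD"
  "opv" -> "abh" -> "qrx" -> "QRX"
  "ksaksqa" -> "wemwecm" -> "mucmusc" -> "MUCMUSC"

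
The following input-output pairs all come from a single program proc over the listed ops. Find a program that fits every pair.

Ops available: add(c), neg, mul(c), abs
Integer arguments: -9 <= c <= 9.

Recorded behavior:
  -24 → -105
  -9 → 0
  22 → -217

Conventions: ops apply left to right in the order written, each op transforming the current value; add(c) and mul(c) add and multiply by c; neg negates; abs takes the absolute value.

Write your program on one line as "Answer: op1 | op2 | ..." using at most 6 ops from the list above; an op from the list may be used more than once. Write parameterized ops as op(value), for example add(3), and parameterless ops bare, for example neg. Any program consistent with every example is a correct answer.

add(9) | neg | mul(7) | abs | neg

Check, running the answer program on each example:
  -24 -> -15 -> 15 -> 105 -> 105 -> -105
  -9 -> 0 -> 0 -> 0 -> 0 -> 0
  22 -> 31 -> -31 -> -217 -> 217 -> -217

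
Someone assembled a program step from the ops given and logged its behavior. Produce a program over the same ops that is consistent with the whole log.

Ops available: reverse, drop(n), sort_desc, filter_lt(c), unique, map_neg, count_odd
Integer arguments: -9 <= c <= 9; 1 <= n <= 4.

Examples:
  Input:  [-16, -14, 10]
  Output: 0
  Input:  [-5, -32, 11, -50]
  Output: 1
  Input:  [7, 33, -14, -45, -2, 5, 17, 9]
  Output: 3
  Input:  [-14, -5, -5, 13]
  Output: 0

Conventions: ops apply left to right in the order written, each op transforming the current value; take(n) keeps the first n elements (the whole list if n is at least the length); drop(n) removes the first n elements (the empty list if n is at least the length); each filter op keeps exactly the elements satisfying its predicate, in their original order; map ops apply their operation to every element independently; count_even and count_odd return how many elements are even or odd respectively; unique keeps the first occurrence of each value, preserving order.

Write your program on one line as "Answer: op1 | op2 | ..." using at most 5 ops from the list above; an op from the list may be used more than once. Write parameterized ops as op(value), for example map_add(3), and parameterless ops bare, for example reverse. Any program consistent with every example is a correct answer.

unique | reverse | drop(1) | drop(2) | count_odd

Check, running the answer program on each example:
  [-16, -14, 10] -> [-16, -14, 10] -> [10, -14, -16] -> [-14, -16] -> [] -> 0
  [-5, -32, 11, -50] -> [-5, -32, 11, -50] -> [-50, 11, -32, -5] -> [11, -32, -5] -> [-5] -> 1
  [7, 33, -14, -45, -2, 5, 17, 9] -> [7, 33, -14, -45, -2, 5, 17, 9] -> [9, 17, 5, -2, -45, -14, 33, 7] -> [17, 5, -2, -45, -14, 33, 7] -> [-2, -45, -14, 33, 7] -> 3
  [-14, -5, -5, 13] -> [-14, -5, 13] -> [13, -5, -14] -> [-5, -14] -> [] -> 0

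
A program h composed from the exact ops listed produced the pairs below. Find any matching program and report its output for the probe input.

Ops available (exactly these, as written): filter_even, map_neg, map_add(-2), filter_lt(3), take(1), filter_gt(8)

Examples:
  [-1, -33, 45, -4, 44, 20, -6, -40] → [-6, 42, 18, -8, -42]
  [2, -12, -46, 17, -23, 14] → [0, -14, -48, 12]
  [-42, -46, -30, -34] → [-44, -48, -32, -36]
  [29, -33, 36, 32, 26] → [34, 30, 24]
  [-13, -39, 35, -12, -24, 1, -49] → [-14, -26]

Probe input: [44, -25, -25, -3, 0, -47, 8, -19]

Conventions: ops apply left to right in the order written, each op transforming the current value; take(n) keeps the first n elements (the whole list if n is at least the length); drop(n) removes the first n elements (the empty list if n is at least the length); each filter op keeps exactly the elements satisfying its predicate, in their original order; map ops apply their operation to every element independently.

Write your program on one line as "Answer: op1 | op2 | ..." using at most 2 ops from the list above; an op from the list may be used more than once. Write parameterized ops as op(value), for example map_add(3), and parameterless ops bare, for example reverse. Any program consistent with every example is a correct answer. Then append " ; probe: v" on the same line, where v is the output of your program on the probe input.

filter_even | map_add(-2) ; probe: [42, -2, 6]

Check, running the answer program on each example:
  [-1, -33, 45, -4, 44, 20, -6, -40] -> [-4, 44, 20, -6, -40] -> [-6, 42, 18, -8, -42]
  [2, -12, -46, 17, -23, 14] -> [2, -12, -46, 14] -> [0, -14, -48, 12]
  [-42, -46, -30, -34] -> [-42, -46, -30, -34] -> [-44, -48, -32, -36]
  [29, -33, 36, 32, 26] -> [36, 32, 26] -> [34, 30, 24]
  [-13, -39, 35, -12, -24, 1, -49] -> [-12, -24] -> [-14, -26]
  probe: [44, -25, -25, -3, 0, -47, 8, -19] -> [44, 0, 8] -> [42, -2, 6]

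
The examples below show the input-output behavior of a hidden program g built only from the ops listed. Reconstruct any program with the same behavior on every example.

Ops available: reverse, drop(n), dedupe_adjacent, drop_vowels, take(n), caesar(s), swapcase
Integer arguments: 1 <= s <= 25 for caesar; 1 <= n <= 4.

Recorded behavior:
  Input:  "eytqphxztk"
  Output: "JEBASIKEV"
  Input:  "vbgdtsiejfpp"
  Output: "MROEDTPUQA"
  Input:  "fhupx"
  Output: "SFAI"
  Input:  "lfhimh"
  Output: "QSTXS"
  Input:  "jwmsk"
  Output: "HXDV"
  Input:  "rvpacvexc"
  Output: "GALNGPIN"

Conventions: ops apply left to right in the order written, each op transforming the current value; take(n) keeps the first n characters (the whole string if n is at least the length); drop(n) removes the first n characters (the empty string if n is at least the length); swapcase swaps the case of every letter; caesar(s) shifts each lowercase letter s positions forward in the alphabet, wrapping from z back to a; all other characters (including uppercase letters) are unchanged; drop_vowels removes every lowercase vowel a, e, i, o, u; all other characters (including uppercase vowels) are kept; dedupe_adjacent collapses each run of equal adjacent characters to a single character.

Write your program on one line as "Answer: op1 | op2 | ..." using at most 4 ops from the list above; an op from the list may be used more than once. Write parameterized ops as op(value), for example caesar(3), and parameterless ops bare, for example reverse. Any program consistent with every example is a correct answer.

caesar(11) | swapcase | drop(1) | dedupe_adjacent

Check, running the answer program on each example:
  "eytqphxztk" -> "pjebasikev" -> "PJEBASIKEV" -> "JEBASIKEV" -> "JEBASIKEV"
  "vbgdtsiejfpp" -> "gmroedtpuqaa" -> "GMROEDTPUQAA" -> "MROEDTPUQAA" -> "MROEDTPUQA"
  "fhupx" -> "qsfai" -> "QSFAI" -> "SFAI" -> "SFAI"
  "lfhimh" -> "wqstxs" -> "WQSTXS" -> "QSTXS" -> "QSTXS"
  "jwmsk" -> "uhxdv" -> "UHXDV" -> "HXDV" -> "HXDV"
  "rvpacvexc" -> "cgalngpin" -> "CGALNGPIN" -> "GALNGPIN" -> "GALNGPIN"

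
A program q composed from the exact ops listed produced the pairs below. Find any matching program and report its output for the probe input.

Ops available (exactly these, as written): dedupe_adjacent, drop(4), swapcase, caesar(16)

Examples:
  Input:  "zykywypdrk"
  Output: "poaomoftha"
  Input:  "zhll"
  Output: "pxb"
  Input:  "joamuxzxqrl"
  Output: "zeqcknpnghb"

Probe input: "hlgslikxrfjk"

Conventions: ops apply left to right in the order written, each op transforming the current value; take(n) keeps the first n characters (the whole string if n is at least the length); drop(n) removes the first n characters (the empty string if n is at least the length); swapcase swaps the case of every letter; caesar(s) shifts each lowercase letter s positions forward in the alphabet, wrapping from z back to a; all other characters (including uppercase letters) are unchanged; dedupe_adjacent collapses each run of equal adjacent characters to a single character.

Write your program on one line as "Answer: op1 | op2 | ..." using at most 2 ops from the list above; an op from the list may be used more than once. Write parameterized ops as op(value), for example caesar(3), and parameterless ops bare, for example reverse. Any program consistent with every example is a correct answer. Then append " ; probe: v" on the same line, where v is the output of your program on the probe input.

caesar(16) | dedupe_adjacent ; probe: "xbwibyanhvza"

Check, running the answer program on each example:
  "zykywypdrk" -> "poaomoftha" -> "poaomoftha"
  "zhll" -> "pxbb" -> "pxb"
  "joamuxzxqrl" -> "zeqcknpnghb" -> "zeqcknpnghb"
  probe: "hlgslikxrfjk" -> "xbwibyanhvza" -> "xbwibyanhvza"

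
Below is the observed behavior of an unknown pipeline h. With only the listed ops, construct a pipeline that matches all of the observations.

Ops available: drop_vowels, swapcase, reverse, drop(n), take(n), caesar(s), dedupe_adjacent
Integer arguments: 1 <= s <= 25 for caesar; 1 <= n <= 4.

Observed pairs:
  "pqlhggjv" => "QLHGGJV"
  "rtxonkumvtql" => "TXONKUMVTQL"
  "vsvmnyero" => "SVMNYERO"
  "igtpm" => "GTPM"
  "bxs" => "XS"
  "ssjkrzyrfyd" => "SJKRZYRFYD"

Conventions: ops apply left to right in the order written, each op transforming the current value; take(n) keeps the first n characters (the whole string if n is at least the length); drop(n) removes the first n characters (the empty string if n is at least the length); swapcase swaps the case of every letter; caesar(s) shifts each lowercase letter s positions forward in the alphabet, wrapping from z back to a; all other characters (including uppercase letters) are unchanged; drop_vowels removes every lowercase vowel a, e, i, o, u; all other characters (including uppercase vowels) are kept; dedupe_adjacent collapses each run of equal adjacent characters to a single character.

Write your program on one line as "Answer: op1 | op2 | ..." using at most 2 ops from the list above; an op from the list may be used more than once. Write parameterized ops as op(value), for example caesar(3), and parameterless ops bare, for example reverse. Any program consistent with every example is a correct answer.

drop(1) | swapcase

Check, running the answer program on each example:
  "pqlhggjv" -> "qlhggjv" -> "QLHGGJV"
  "rtxonkumvtql" -> "txonkumvtql" -> "TXONKUMVTQL"
  "vsvmnyero" -> "svmnyero" -> "SVMNYERO"
  "igtpm" -> "gtpm" -> "GTPM"
  "bxs" -> "xs" -> "XS"
  "ssjkrzyrfyd" -> "sjkrzyrfyd" -> "SJKRZYRFYD"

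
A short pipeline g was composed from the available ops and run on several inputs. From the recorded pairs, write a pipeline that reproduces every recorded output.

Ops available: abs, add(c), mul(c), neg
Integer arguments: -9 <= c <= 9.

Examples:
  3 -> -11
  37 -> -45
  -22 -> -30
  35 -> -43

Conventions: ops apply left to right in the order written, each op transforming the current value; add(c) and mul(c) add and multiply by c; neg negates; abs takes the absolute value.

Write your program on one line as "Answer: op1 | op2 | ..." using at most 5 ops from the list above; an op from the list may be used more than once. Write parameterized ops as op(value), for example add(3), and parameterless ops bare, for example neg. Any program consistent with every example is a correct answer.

neg | abs | neg | add(-8)

Check, running the answer program on each example:
  3 -> -3 -> 3 -> -3 -> -11
  37 -> -37 -> 37 -> -37 -> -45
  -22 -> 22 -> 22 -> -22 -> -30
  35 -> -35 -> 35 -> -35 -> -43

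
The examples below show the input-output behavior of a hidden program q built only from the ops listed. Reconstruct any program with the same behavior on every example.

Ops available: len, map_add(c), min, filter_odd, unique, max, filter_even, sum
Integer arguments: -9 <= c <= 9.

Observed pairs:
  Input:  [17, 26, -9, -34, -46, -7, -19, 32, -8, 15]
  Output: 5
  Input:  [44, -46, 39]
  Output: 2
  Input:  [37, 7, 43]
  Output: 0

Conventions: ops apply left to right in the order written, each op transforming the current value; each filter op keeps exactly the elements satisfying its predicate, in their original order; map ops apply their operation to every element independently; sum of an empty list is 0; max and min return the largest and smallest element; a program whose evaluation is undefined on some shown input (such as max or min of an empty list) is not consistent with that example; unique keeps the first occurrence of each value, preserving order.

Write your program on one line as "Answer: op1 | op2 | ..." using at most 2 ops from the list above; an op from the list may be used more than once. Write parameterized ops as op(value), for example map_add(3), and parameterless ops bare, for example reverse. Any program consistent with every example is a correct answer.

filter_even | len

Check, running the answer program on each example:
  [17, 26, -9, -34, -46, -7, -19, 32, -8, 15] -> [26, -34, -46, 32, -8] -> 5
  [44, -46, 39] -> [44, -46] -> 2
  [37, 7, 43] -> [] -> 0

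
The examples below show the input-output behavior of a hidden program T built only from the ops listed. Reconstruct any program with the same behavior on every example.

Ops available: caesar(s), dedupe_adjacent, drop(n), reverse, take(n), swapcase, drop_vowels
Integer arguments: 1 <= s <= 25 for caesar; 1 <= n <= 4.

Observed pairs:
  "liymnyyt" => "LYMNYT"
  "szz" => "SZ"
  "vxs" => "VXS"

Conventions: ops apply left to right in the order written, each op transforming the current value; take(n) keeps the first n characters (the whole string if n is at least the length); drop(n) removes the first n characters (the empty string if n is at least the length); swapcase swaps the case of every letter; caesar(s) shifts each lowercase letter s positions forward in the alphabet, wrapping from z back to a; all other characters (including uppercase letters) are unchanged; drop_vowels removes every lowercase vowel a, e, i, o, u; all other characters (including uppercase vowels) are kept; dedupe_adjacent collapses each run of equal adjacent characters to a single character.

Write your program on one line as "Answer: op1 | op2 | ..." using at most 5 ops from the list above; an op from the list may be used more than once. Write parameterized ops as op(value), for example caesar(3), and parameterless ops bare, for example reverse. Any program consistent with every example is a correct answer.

reverse | drop_vowels | reverse | dedupe_adjacent | swapcase

Check, running the answer program on each example:
  "liymnyyt" -> "tyynmyil" -> "tyynmyl" -> "lymnyyt" -> "lymnyt" -> "LYMNYT"
  "szz" -> "zzs" -> "zzs" -> "szz" -> "sz" -> "SZ"
  "vxs" -> "sxv" -> "sxv" -> "vxs" -> "vxs" -> "VXS"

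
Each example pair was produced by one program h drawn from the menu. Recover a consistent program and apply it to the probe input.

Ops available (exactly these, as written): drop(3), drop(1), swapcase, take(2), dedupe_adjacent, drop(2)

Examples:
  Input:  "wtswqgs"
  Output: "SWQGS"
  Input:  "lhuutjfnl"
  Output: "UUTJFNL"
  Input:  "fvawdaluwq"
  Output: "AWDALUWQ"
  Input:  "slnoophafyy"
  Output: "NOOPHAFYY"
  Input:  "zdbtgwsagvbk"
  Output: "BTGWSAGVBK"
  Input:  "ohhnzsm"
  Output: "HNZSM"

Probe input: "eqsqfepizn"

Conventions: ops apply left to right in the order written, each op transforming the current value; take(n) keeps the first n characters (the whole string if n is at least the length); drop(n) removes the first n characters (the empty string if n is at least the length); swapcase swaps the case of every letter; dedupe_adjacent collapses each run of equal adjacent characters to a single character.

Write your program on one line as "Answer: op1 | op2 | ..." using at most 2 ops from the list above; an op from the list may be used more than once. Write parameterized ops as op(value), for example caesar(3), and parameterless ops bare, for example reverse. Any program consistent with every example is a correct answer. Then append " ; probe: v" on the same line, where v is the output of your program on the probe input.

drop(2) | swapcase ; probe: "SQFEPIZN"

Check, running the answer program on each example:
  "wtswqgs" -> "swqgs" -> "SWQGS"
  "lhuutjfnl" -> "uutjfnl" -> "UUTJFNL"
  "fvawdaluwq" -> "awdaluwq" -> "AWDALUWQ"
  "slnoophafyy" -> "noophafyy" -> "NOOPHAFYY"
  "zdbtgwsagvbk" -> "btgwsagvbk" -> "BTGWSAGVBK"
  "ohhnzsm" -> "hnzsm" -> "HNZSM"
  probe: "eqsqfepizn" -> "sqfepizn" -> "SQFEPIZN"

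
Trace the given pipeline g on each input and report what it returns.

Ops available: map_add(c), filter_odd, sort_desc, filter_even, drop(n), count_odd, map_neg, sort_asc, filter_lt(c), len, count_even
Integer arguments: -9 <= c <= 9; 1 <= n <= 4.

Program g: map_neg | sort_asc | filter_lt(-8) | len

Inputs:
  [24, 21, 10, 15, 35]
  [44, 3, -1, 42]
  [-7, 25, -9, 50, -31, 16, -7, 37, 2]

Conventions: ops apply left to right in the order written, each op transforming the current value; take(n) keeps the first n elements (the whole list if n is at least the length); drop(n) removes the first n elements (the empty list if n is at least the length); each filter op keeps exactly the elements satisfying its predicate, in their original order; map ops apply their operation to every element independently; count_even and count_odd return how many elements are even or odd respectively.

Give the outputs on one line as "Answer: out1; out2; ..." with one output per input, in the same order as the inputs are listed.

Execution, op by op:
  [24, 21, 10, 15, 35] -> [-24, -21, -10, -15, -35] -> [-35, -24, -21, -15, -10] -> [-35, -24, -21, -15, -10] -> 5
  [44, 3, -1, 42] -> [-44, -3, 1, -42] -> [-44, -42, -3, 1] -> [-44, -42] -> 2
  [-7, 25, -9, 50, -31, 16, -7, 37, 2] -> [7, -25, 9, -50, 31, -16, 7, -37, -2] -> [-50, -37, -25, -16, -2, 7, 7, 9, 31] -> [-50, -37, -25, -16] -> 4

5; 2; 4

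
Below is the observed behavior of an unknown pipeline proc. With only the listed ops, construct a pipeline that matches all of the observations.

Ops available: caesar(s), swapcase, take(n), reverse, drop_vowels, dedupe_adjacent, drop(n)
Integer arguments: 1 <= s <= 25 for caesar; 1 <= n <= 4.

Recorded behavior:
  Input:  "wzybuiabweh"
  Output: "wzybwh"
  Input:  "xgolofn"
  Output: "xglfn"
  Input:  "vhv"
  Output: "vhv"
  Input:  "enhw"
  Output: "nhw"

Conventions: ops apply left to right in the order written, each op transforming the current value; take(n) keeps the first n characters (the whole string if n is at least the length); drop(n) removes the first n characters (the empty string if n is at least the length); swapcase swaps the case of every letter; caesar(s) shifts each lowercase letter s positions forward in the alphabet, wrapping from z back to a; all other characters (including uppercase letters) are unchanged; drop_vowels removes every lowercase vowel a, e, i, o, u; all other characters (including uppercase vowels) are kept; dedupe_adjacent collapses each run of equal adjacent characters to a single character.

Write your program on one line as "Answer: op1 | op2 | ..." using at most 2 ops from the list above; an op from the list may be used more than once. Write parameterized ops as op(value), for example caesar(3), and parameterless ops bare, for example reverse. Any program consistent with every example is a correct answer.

drop_vowels | dedupe_adjacent

Check, running the answer program on each example:
  "wzybuiabweh" -> "wzybbwh" -> "wzybwh"
  "xgolofn" -> "xglfn" -> "xglfn"
  "vhv" -> "vhv" -> "vhv"
  "enhw" -> "nhw" -> "nhw"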